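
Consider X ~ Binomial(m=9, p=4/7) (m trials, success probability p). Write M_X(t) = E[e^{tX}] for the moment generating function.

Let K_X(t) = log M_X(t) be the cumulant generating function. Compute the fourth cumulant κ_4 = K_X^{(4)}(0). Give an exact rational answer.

κ_4 = D^4[K](0) = -2484/2401

M_X(t) = (4*e^(t)/7 + 3/7)^9
K_X(t) = log M_X(t) = 9*log(4*e^(t)/7 + 3/7)
D^4[K](t) = (1728*e^(3*t) - 5184*e^(2*t) + 972*e^(t))/(256*e^(4*t) + 768*e^(3*t) + 864*e^(2*t) + 432*e^(t) + 81)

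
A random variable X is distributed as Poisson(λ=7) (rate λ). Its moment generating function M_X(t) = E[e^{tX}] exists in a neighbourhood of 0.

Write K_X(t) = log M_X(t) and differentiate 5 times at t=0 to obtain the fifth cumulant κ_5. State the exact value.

κ_5 = K^(5)(0) = 7

M_X(t) = e^(7*e^(t) - 7)
K_X(t) = log M_X(t) = 7*e^(t) - 7
K^(5)(t) = 7*e^(t)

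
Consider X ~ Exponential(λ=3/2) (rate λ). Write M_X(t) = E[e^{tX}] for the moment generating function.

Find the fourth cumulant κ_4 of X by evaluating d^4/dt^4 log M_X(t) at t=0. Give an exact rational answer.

κ_4 = D^4[K](0) = 32/27

M_X(t) = 3/(2*(3/2 - t))
K_X(t) = log M_X(t) = -log(3/2 - t) - log(2) + log(3)
D^4[K](t) = 96/(16*t^4 - 96*t^3 + 216*t^2 - 216*t + 81)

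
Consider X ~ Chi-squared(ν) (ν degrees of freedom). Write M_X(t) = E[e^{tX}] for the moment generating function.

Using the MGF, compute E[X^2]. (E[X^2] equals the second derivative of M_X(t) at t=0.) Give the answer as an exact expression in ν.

M_X(t) = (1 - 2*t)^(-ν/2)
M′(t) = -ν/(2*t*(1 - 2*t)^(ν/2) - (1 - 2*t)^(ν/2))
M′′(t) = (ν^2 + 2*ν)/(4*t^2*(1 - 2*t)^(ν/2) - 4*t*(1 - 2*t)^(ν/2) + (1 - 2*t)^(ν/2))

E[X^2] = M′′(0) = ν*(ν + 2)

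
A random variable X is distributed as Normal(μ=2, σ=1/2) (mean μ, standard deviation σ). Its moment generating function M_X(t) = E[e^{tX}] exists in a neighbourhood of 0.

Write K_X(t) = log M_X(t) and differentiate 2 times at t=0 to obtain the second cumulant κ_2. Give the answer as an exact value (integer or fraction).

M_X(t) = e^(t^2/8 + 2*t)
K_X(t) = log M_X(t) = t^2/8 + 2*t
K^(2)(t) = 1/4

κ_2 = K^(2)(0) = 1/4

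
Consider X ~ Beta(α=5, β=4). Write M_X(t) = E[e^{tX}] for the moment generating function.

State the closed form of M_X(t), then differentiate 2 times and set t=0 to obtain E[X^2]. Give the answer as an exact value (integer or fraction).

E[X^2] = M′′(0) = 1/3

M_X(t) = ₁F₁(5; 9; t)
M′(t) = 5*₁F₁(6; 10; t)/9
M′′(t) = ₁F₁(7; 11; t)/3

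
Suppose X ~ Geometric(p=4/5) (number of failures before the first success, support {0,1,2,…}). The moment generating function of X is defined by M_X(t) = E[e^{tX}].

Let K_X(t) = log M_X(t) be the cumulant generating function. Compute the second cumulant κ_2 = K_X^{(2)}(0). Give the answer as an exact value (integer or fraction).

κ_2 = K^(2)(0) = 5/16

M_X(t) = 4/(5*(1 - e^(t)/5))
K_X(t) = log M_X(t) = -log(1 - e^(t)/5) - log(5) + 2*log(2)
K^(2)(t) = 5*e^(t)/(e^(2*t) - 10*e^(t) + 25)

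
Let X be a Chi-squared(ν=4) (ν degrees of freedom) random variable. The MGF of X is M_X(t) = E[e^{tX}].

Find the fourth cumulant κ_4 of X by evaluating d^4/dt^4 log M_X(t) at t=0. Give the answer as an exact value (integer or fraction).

κ_4 = d^4K/dt^4 |_{t=0} = 192

M_X(t) = (1 - 2*t)^(-2)
K_X(t) = log M_X(t) = -2*log(1 - 2*t)
dK/dt = -4/(2*t - 1)
d^2K/dt^2 = 8/(4*t^2 - 4*t + 1)
d^3K/dt^3 = -32/(8*t^3 - 12*t^2 + 6*t - 1)
d^4K/dt^4 = 192/(16*t^4 - 32*t^3 + 24*t^2 - 8*t + 1)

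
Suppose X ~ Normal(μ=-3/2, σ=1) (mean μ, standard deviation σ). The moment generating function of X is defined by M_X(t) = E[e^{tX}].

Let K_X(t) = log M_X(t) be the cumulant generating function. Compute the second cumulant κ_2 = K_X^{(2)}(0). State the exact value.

M_X(t) = e^(t^2/2 - 3*t/2)
K_X(t) = log M_X(t) = t^2/2 - 3*t/2
D^2[K](t) = 1

κ_2 = D^2[K](0) = 1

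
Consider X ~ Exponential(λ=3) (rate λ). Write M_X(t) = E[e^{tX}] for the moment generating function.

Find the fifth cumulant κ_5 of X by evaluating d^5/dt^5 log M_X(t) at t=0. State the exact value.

κ_5 = K′′′′′(0) = 8/81

M_X(t) = 3/(3 - t)
K_X(t) = log M_X(t) = -log(3 - t) + log(3)
K′(t) = -1/(t - 3)
K′′(t) = 1/(t^2 - 6*t + 9)
K′′′(t) = -2/(t^3 - 9*t^2 + 27*t - 27)
K′′′′(t) = 6/(t^4 - 12*t^3 + 54*t^2 - 108*t + 81)
K′′′′′(t) = -24/(t^5 - 15*t^4 + 90*t^3 - 270*t^2 + 405*t - 243)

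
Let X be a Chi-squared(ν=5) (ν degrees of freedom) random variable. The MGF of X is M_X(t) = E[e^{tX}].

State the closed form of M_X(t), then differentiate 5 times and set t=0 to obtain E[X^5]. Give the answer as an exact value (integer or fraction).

M_X(t) = (1 - 2*t)^(-5/2)

E[X^5] = M^(5)(0) = 45045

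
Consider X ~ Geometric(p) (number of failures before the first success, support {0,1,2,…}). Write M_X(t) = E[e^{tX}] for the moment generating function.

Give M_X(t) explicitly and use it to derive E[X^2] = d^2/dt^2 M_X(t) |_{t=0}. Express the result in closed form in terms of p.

E[X^2] = D^2[M](0) = 1 - 3/p + 2/p^2

M_X(t) = p/(-(1 - p)*e^(t) + 1)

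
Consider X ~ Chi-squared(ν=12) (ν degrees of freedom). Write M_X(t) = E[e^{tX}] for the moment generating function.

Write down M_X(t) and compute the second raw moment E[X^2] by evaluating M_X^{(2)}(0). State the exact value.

E[X^2] = D^2[M](0) = 168

M_X(t) = (1 - 2*t)^(-6)
D^2[M](t) = 168/(256*t^8 - 1024*t^7 + 1792*t^6 - 1792*t^5 + 1120*t^4 - 448*t^3 + 112*t^2 - 16*t + 1)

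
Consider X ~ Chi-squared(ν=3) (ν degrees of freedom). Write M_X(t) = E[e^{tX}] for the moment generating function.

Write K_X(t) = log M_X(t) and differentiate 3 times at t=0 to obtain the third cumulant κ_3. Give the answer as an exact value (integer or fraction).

M_X(t) = (1 - 2*t)^(-3/2)
K_X(t) = log M_X(t) = -3*log(1 - 2*t)/2
D^3[K](t) = -24/(8*t^3 - 12*t^2 + 6*t - 1)

κ_3 = D^3[K](0) = 24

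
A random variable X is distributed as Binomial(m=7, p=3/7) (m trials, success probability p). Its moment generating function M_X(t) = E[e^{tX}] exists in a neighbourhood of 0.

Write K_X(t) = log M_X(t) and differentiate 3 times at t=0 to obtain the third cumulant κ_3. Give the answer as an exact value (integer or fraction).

M_X(t) = (3*e^(t)/7 + 4/7)^7
K_X(t) = log M_X(t) = 7*log(3*e^(t)/7 + 4/7)
K^(3)(t) = (-252*e^(2*t) + 336*e^(t))/(27*e^(3*t) + 108*e^(2*t) + 144*e^(t) + 64)

κ_3 = K^(3)(0) = 12/49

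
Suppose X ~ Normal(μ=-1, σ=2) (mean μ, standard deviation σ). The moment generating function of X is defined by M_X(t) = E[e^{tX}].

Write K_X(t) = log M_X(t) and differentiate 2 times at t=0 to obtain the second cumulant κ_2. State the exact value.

M_X(t) = e^(2*t^2 - t)
K_X(t) = log M_X(t) = 2*t^2 - t
K^(2)(t) = 4

κ_2 = K^(2)(0) = 4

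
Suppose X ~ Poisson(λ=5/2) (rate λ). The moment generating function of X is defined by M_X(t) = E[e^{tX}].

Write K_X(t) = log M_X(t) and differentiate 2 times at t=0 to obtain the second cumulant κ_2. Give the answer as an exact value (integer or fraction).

M_X(t) = e^(5*e^(t)/2 - 5/2)
K_X(t) = log M_X(t) = 5*e^(t)/2 - 5/2
dK/dt = 5*e^(t)/2
d^2K/dt^2 = 5*e^(t)/2

κ_2 = d^2K/dt^2 |_{t=0} = 5/2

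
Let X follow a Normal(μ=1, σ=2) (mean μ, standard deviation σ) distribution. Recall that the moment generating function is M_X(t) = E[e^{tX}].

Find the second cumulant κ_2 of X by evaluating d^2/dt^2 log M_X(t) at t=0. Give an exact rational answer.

κ_2 = D^2[K](0) = 4

M_X(t) = e^(2*t^2 + t)
K_X(t) = log M_X(t) = 2*t^2 + t
D^2[K](t) = 4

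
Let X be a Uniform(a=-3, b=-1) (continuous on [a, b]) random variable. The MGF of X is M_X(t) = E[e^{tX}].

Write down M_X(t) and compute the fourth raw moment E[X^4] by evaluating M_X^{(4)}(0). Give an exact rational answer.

E[X^4] = D^4[M](0) = 121/5

M_X(t) = (e^(-t) - e^(-3*t))/(2*t)
D^4[M](t) = (t^4*e^(2*t) - 81*t^4 + 4*t^3*e^(2*t) - 108*t^3 + 12*t^2*e^(2*t) - 108*t^2 + 24*t*e^(2*t) - 72*t + 24*e^(2*t) - 24)*e^(-3*t)/(2*t^5)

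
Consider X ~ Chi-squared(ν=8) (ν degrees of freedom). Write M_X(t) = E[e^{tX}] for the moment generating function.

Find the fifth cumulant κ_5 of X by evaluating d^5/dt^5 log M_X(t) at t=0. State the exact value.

κ_5 = K′′′′′(0) = 3072

M_X(t) = (1 - 2*t)^(-4)
K_X(t) = log M_X(t) = -4*log(1 - 2*t)
K′(t) = -8/(2*t - 1)
K′′(t) = 16/(4*t^2 - 4*t + 1)
K′′′(t) = -64/(8*t^3 - 12*t^2 + 6*t - 1)
K′′′′(t) = 384/(16*t^4 - 32*t^3 + 24*t^2 - 8*t + 1)
K′′′′′(t) = -3072/(32*t^5 - 80*t^4 + 80*t^3 - 40*t^2 + 10*t - 1)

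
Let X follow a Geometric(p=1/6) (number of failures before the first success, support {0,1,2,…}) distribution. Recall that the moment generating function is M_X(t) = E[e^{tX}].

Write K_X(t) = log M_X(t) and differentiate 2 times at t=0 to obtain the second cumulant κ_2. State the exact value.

M_X(t) = 1/(6*(1 - 5*e^(t)/6))
K_X(t) = log M_X(t) = -log(1 - 5*e^(t)/6) - log(6)
D^2[K](t) = 30*e^(t)/(25*e^(2*t) - 60*e^(t) + 36)

κ_2 = D^2[K](0) = 30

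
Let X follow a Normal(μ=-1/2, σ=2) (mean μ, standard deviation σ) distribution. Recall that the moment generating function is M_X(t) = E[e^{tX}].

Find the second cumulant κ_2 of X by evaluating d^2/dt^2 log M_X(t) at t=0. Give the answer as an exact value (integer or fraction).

M_X(t) = e^(2*t^2 - t/2)
K_X(t) = log M_X(t) = 2*t^2 - t/2
K′(t) = 4*t - 1/2
K′′(t) = 4

κ_2 = K′′(0) = 4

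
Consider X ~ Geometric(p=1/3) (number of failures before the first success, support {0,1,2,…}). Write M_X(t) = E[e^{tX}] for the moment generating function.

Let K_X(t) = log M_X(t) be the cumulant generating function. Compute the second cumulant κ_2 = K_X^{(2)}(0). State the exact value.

κ_2 = K′′(0) = 6

M_X(t) = 1/(3*(1 - 2*e^(t)/3))
K_X(t) = log M_X(t) = -log(1 - 2*e^(t)/3) - log(3)
K′(t) = -2*e^(t)/(2*e^(t) - 3)
K′′(t) = 6*e^(t)/(4*e^(2*t) - 12*e^(t) + 9)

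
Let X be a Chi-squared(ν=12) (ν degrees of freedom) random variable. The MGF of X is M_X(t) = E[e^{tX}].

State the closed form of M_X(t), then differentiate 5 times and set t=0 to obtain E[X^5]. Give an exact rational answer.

M_X(t) = (1 - 2*t)^(-6)
M^(5)(t) = -967680/(2048*t^11 - 11264*t^10 + 28160*t^9 - 42240*t^8 + 42240*t^7 - 29568*t^6 + 14784*t^5 - 5280*t^4 + 1320*t^3 - 220*t^2 + 22*t - 1)

E[X^5] = M^(5)(0) = 967680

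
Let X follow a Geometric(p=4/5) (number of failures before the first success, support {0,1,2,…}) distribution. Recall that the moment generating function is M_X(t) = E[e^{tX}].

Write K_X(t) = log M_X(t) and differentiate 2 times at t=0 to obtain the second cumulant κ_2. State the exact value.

κ_2 = D^2[K](0) = 5/16

M_X(t) = 4/(5*(1 - e^(t)/5))
K_X(t) = log M_X(t) = -log(1 - e^(t)/5) - log(5) + 2*log(2)
D^2[K](t) = 5*e^(t)/(e^(2*t) - 10*e^(t) + 25)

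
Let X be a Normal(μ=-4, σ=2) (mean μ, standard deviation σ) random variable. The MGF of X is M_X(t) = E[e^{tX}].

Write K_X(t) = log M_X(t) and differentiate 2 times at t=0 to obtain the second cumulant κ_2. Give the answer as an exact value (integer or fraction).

M_X(t) = e^(2*t^2 - 4*t)
K_X(t) = log M_X(t) = 2*t^2 - 4*t
K′(t) = 4*t - 4
K′′(t) = 4

κ_2 = K′′(0) = 4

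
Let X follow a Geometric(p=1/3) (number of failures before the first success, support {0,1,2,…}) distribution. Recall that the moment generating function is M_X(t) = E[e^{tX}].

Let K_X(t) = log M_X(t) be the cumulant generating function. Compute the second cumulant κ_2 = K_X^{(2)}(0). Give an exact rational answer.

M_X(t) = 1/(3*(1 - 2*e^(t)/3))
K_X(t) = log M_X(t) = -log(1 - 2*e^(t)/3) - log(3)
dK/dt = -2*e^(t)/(2*e^(t) - 3)
d^2K/dt^2 = 6*e^(t)/(4*e^(2*t) - 12*e^(t) + 9)

κ_2 = d^2K/dt^2 |_{t=0} = 6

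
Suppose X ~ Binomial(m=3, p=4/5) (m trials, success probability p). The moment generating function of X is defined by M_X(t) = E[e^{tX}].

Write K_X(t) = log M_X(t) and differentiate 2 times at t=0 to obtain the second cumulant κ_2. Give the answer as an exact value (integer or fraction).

M_X(t) = (4*e^(t)/5 + 1/5)^3
K_X(t) = log M_X(t) = 3*log(4*e^(t)/5 + 1/5)
K^(2)(t) = 12*e^(t)/(16*e^(2*t) + 8*e^(t) + 1)

κ_2 = K^(2)(0) = 12/25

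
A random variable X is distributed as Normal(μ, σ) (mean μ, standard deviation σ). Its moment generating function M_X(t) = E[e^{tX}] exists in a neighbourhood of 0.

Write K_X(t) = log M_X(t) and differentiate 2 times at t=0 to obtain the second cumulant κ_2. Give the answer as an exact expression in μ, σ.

M_X(t) = e^(μ*t + σ^2*t^2/2)
K_X(t) = log M_X(t) = μ*t + σ^2*t^2/2
dK/dt = μ + σ^2*t
d^2K/dt^2 = σ^2

κ_2 = d^2K/dt^2 |_{t=0} = σ^2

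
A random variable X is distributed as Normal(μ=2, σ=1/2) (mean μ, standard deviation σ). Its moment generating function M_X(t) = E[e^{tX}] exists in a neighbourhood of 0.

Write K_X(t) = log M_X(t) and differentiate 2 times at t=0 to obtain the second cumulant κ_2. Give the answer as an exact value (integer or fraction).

M_X(t) = e^(t^2/8 + 2*t)
K_X(t) = log M_X(t) = t^2/8 + 2*t
K′(t) = t/4 + 2
K′′(t) = 1/4

κ_2 = K′′(0) = 1/4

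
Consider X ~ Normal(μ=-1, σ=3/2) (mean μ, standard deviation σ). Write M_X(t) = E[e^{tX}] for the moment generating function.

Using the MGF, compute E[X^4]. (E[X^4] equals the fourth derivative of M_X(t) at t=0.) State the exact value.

M_X(t) = e^(9*t^2/8 - t)
dM/dt = 9*t*e^(-t)*e^(9*t^2/8)/4 - e^(-t)*e^(9*t^2/8)
d^2M/dt^2 = (81*t^2*e^(9*t^2/8) - 72*t*e^(9*t^2/8) + 52*e^(9*t^2/8))*e^(-t)/16
d^3M/dt^3 = (729*t^3*e^(9*t^2/8) - 972*t^2*e^(9*t^2/8) + 1404*t*e^(9*t^2/8) - 496*e^(9*t^2/8))*e^(-t)/64
d^4M/dt^4 = (6561*t^4*e^(9*t^2/8) - 11664*t^3*e^(9*t^2/8) + 25272*t^2*e^(9*t^2/8) - 17856*t*e^(9*t^2/8) + 7600*e^(9*t^2/8))*e^(-t)/256

E[X^4] = d^4M/dt^4 |_{t=0} = 475/16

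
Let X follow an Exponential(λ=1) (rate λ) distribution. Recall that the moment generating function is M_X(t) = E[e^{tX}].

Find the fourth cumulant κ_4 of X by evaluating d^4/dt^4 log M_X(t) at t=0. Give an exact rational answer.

M_X(t) = 1/(1 - t)
K_X(t) = log M_X(t) = -log(1 - t)
dK/dt = -1/(t - 1)
d^2K/dt^2 = 1/(t^2 - 2*t + 1)
d^3K/dt^3 = -2/(t^3 - 3*t^2 + 3*t - 1)
d^4K/dt^4 = 6/(t^4 - 4*t^3 + 6*t^2 - 4*t + 1)

κ_4 = d^4K/dt^4 |_{t=0} = 6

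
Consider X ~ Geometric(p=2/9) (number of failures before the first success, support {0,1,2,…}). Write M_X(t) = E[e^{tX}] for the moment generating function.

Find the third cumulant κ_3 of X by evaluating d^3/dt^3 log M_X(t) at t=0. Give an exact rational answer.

M_X(t) = 2/(9*(1 - 7*e^(t)/9))
K_X(t) = log M_X(t) = -log(1 - 7*e^(t)/9) - 2*log(3) + log(2)
D^3[K](t) = (-441*e^(2*t) - 567*e^(t))/(343*e^(3*t) - 1323*e^(2*t) + 1701*e^(t) - 729)

κ_3 = D^3[K](0) = 126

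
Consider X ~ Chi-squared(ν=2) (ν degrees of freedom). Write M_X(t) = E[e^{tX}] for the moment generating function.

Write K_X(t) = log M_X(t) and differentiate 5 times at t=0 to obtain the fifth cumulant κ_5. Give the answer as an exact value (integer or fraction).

κ_5 = d^5K/dt^5 |_{t=0} = 768

M_X(t) = 1/(1 - 2*t)
K_X(t) = log M_X(t) = -log(1 - 2*t)
dK/dt = -2/(2*t - 1)
d^2K/dt^2 = 4/(4*t^2 - 4*t + 1)
d^3K/dt^3 = -16/(8*t^3 - 12*t^2 + 6*t - 1)
d^4K/dt^4 = 96/(16*t^4 - 32*t^3 + 24*t^2 - 8*t + 1)
d^5K/dt^5 = -768/(32*t^5 - 80*t^4 + 80*t^3 - 40*t^2 + 10*t - 1)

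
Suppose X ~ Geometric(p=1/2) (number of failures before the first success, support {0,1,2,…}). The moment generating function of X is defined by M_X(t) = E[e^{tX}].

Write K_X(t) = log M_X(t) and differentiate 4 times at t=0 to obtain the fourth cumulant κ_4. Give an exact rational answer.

M_X(t) = 1/(2*(1 - e^(t)/2))
K_X(t) = log M_X(t) = -log(1 - e^(t)/2) - log(2)
D^4[K](t) = (2*e^(3*t) + 16*e^(2*t) + 8*e^(t))/(e^(4*t) - 8*e^(3*t) + 24*e^(2*t) - 32*e^(t) + 16)

κ_4 = D^4[K](0) = 26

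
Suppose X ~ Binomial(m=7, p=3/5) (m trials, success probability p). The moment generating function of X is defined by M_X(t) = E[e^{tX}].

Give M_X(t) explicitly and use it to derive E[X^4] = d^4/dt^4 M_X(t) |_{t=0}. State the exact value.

M_X(t) = (3*e^(t)/5 + 2/5)^7
M^(4)(t) = 5250987*e^(7*t)/78125 + 13226976*e^(6*t)/78125 + 20412*e^(5*t)/125 + 1161216*e^(4*t)/15625 + 244944*e^(3*t)/15625 + 96768*e^(2*t)/78125 + 1344*e^(t)/78125

E[X^4] = M^(4)(0) = 61383/125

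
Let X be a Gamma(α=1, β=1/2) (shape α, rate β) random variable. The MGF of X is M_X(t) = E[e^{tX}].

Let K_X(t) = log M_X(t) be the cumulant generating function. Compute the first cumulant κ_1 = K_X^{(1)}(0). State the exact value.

κ_1 = dK/dt |_{t=0} = 2

M_X(t) = 1/(2*(1/2 - t))
K_X(t) = log M_X(t) = -log(1/2 - t) - log(2)
dK/dt = -2/(2*t - 1)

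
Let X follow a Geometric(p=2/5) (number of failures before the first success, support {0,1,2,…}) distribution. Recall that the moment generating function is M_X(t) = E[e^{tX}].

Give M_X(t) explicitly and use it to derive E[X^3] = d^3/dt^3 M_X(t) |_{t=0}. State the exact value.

E[X^3] = d^3M/dt^3 |_{t=0} = 141/4

M_X(t) = 2/(5*(1 - 3*e^(t)/5))
dM/dt = 6*e^(t)/(9*e^(2*t) - 30*e^(t) + 25)
d^2M/dt^2 = (-18*e^(2*t) - 30*e^(t))/(27*e^(3*t) - 135*e^(2*t) + 225*e^(t) - 125)
d^3M/dt^3 = (54*e^(3*t) + 360*e^(2*t) + 150*e^(t))/(81*e^(4*t) - 540*e^(3*t) + 1350*e^(2*t) - 1500*e^(t) + 625)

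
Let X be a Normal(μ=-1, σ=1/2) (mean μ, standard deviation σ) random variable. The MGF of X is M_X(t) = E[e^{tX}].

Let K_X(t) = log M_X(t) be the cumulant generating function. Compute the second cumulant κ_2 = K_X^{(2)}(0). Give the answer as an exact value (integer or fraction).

M_X(t) = e^(t^2/8 - t)
K_X(t) = log M_X(t) = t^2/8 - t
K^(2)(t) = 1/4

κ_2 = K^(2)(0) = 1/4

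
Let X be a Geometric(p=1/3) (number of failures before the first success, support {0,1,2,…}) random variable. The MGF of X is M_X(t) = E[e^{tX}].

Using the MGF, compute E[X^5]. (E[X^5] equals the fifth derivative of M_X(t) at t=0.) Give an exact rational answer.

M_X(t) = 1/(3*(1 - 2*e^(t)/3))
M^(5)(t) = (32*e^(5*t) + 1248*e^(4*t) + 4752*e^(3*t) + 2808*e^(2*t) + 162*e^(t))/(64*e^(6*t) - 576*e^(5*t) + 2160*e^(4*t) - 4320*e^(3*t) + 4860*e^(2*t) - 2916*e^(t) + 729)

E[X^5] = M^(5)(0) = 9002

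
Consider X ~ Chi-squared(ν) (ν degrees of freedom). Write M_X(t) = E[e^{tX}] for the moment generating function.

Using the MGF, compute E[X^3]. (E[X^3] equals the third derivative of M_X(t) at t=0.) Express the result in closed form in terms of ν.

E[X^3] = D^3[M](0) = ν*(ν^2 + 6*ν + 8)

M_X(t) = (1 - 2*t)^(-ν/2)
D^3[M](t) = (-ν^3 - 6*ν^2 - 8*ν)/(8*t^3*(1 - 2*t)^(ν/2) - 12*t^2*(1 - 2*t)^(ν/2) + 6*t*(1 - 2*t)^(ν/2) - (1 - 2*t)^(ν/2))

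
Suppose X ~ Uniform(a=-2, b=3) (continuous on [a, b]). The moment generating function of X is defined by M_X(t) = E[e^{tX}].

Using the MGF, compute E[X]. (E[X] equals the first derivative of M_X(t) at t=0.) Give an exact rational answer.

M_X(t) = (e^(3*t) - e^(-2*t))/(5*t)
D[M](t) = (3*t*e^(5*t) + 2*t - e^(5*t) + 1)*e^(-2*t)/(5*t^2)

E[X] = D[M](0) = 1/2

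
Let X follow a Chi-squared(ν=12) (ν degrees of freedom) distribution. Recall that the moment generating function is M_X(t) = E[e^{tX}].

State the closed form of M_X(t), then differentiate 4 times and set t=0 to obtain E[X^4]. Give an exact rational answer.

M_X(t) = (1 - 2*t)^(-6)
M^(4)(t) = 48384/(1024*t^10 - 5120*t^9 + 11520*t^8 - 15360*t^7 + 13440*t^6 - 8064*t^5 + 3360*t^4 - 960*t^3 + 180*t^2 - 20*t + 1)

E[X^4] = M^(4)(0) = 48384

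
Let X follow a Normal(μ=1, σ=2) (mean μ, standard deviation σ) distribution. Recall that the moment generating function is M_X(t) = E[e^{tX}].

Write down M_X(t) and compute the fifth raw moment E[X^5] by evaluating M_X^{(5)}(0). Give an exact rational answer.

E[X^5] = D^5[M](0) = 281

M_X(t) = e^(2*t^2 + t)
D^5[M](t) = 1024*t^5*e^(t)*e^(2*t^2) + 1280*t^4*e^(t)*e^(2*t^2) + 3200*t^3*e^(t)*e^(2*t^2) + 2080*t^2*e^(t)*e^(2*t^2) + 1460*t*e^(t)*e^(2*t^2) + 281*e^(t)*e^(2*t^2)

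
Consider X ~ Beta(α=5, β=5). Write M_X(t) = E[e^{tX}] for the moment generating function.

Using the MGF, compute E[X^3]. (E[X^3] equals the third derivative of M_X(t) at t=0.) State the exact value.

E[X^3] = d^3M/dt^3 |_{t=0} = 7/44

M_X(t) = ₁F₁(5; 10; t)
dM/dt = ₁F₁(6; 11; t)/2
d^2M/dt^2 = 3*₁F₁(7; 12; t)/11
d^3M/dt^3 = 7*₁F₁(8; 13; t)/44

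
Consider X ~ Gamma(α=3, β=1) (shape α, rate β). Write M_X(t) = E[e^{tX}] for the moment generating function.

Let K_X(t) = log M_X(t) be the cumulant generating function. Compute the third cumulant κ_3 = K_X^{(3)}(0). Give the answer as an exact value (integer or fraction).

M_X(t) = (1 - t)^(-3)
K_X(t) = log M_X(t) = -3*log(1 - t)
dK/dt = -3/(t - 1)
d^2K/dt^2 = 3/(t^2 - 2*t + 1)
d^3K/dt^3 = -6/(t^3 - 3*t^2 + 3*t - 1)

κ_3 = d^3K/dt^3 |_{t=0} = 6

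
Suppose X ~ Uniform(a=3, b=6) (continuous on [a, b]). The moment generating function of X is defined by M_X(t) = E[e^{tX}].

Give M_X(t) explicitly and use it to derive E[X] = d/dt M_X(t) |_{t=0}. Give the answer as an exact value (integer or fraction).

M_X(t) = (e^(6*t) - e^(3*t))/(3*t)
D[M](t) = (6*t*e^(6*t) - 3*t*e^(3*t) - e^(6*t) + e^(3*t))/(3*t^2)

E[X] = D[M](0) = 9/2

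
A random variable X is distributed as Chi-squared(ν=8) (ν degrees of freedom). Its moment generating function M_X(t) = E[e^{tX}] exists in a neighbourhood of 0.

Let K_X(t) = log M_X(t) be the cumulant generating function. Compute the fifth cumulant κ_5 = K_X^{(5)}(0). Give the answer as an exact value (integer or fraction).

M_X(t) = (1 - 2*t)^(-4)
K_X(t) = log M_X(t) = -4*log(1 - 2*t)
D^5[K](t) = -3072/(32*t^5 - 80*t^4 + 80*t^3 - 40*t^2 + 10*t - 1)

κ_5 = D^5[K](0) = 3072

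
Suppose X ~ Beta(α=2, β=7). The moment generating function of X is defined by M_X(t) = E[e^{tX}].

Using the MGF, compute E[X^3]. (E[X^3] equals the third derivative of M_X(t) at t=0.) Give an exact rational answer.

M_X(t) = ₁F₁(2; 9; t)
dM/dt = 2*₁F₁(3; 10; t)/9
d^2M/dt^2 = ₁F₁(4; 11; t)/15
d^3M/dt^3 = 4*₁F₁(5; 12; t)/165

E[X^3] = d^3M/dt^3 |_{t=0} = 4/165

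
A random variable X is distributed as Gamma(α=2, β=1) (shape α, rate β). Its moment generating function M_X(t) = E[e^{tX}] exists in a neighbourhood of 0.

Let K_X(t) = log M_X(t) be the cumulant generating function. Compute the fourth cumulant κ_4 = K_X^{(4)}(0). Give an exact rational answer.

κ_4 = K^(4)(0) = 12

M_X(t) = (1 - t)^(-2)
K_X(t) = log M_X(t) = -2*log(1 - t)
K^(4)(t) = 12/(t^4 - 4*t^3 + 6*t^2 - 4*t + 1)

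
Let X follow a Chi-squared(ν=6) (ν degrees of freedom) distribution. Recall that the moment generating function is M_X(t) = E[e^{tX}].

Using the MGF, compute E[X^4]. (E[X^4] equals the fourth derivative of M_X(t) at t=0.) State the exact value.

E[X^4] = d^4M/dt^4 |_{t=0} = 5760

M_X(t) = (1 - 2*t)^(-3)
dM/dt = 6/(16*t^4 - 32*t^3 + 24*t^2 - 8*t + 1)
d^2M/dt^2 = -48/(32*t^5 - 80*t^4 + 80*t^3 - 40*t^2 + 10*t - 1)
d^3M/dt^3 = 480/(64*t^6 - 192*t^5 + 240*t^4 - 160*t^3 + 60*t^2 - 12*t + 1)
d^4M/dt^4 = -5760/(128*t^7 - 448*t^6 + 672*t^5 - 560*t^4 + 280*t^3 - 84*t^2 + 14*t - 1)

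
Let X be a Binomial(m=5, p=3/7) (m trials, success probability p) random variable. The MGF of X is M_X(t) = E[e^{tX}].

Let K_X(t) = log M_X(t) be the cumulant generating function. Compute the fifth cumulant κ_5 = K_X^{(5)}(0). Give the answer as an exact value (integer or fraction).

κ_5 = K^(5)(0) = -5700/16807

M_X(t) = (3*e^(t)/7 + 4/7)^5
K_X(t) = log M_X(t) = 5*log(3*e^(t)/7 + 4/7)
K^(5)(t) = (-1620*e^(4*t) + 23760*e^(3*t) - 31680*e^(2*t) + 3840*e^(t))/(243*e^(5*t) + 1620*e^(4*t) + 4320*e^(3*t) + 5760*e^(2*t) + 3840*e^(t) + 1024)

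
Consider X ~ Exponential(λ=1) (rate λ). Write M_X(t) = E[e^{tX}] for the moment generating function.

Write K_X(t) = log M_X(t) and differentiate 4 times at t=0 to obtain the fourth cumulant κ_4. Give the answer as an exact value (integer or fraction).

κ_4 = K′′′′(0) = 6

M_X(t) = 1/(1 - t)
K_X(t) = log M_X(t) = -log(1 - t)
K′(t) = -1/(t - 1)
K′′(t) = 1/(t^2 - 2*t + 1)
K′′′(t) = -2/(t^3 - 3*t^2 + 3*t - 1)
K′′′′(t) = 6/(t^4 - 4*t^3 + 6*t^2 - 4*t + 1)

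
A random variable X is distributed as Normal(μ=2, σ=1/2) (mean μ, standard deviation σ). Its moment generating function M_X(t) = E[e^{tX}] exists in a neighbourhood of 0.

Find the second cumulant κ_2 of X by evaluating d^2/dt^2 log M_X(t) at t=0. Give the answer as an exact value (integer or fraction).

M_X(t) = e^(t^2/8 + 2*t)
K_X(t) = log M_X(t) = t^2/8 + 2*t
D^2[K](t) = 1/4

κ_2 = D^2[K](0) = 1/4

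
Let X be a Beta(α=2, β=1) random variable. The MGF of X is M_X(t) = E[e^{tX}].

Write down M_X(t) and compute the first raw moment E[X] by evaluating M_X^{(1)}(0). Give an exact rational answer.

M_X(t) = ₁F₁(2; 3; t)
dM/dt = 2*₁F₁(3; 4; t)/3

E[X] = dM/dt |_{t=0} = 2/3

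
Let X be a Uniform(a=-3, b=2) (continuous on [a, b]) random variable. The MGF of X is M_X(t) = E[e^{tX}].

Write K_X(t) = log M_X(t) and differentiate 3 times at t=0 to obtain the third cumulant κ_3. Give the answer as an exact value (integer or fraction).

κ_3 = D^3[K](0) = 0

M_X(t) = (e^(2*t) - e^(-3*t))/(5*t)
K_X(t) = log M_X(t) = -log(t) + log(e^(2*t) - e^(-3*t)) - log(5)
D^3[K](t) = (125*t^3*e^(10*t) + 125*t^3*e^(5*t) - 2*e^(15*t) + 6*e^(10*t) - 6*e^(5*t) + 2)/(t^3*e^(15*t) - 3*t^3*e^(10*t) + 3*t^3*e^(5*t) - t^3)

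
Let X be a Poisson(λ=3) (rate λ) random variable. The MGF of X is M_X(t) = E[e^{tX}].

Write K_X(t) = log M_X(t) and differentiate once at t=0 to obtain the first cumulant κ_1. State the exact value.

κ_1 = dK/dt |_{t=0} = 3

M_X(t) = e^(3*e^(t) - 3)
K_X(t) = log M_X(t) = 3*e^(t) - 3
dK/dt = 3*e^(t)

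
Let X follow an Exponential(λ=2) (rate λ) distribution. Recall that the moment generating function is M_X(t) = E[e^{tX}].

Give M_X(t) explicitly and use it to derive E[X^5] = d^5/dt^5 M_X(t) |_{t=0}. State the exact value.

E[X^5] = D^5[M](0) = 15/4

M_X(t) = 2/(2 - t)
D^5[M](t) = 240/(t^6 - 12*t^5 + 60*t^4 - 160*t^3 + 240*t^2 - 192*t + 64)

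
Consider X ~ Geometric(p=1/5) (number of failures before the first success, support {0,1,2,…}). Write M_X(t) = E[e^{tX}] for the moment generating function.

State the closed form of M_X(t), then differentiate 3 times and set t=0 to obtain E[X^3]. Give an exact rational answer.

E[X^3] = D^3[M](0) = 484

M_X(t) = 1/(5*(1 - 4*e^(t)/5))
D^3[M](t) = (64*e^(3*t) + 320*e^(2*t) + 100*e^(t))/(256*e^(4*t) - 1280*e^(3*t) + 2400*e^(2*t) - 2000*e^(t) + 625)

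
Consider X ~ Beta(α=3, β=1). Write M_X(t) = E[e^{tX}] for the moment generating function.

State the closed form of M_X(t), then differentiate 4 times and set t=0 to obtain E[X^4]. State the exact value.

M_X(t) = ₁F₁(3; 4; t)
dM/dt = 3*₁F₁(4; 5; t)/4
d^2M/dt^2 = 3*₁F₁(5; 6; t)/5
d^3M/dt^3 = ₁F₁(6; 7; t)/2
d^4M/dt^4 = 3*₁F₁(7; 8; t)/7

E[X^4] = d^4M/dt^4 |_{t=0} = 3/7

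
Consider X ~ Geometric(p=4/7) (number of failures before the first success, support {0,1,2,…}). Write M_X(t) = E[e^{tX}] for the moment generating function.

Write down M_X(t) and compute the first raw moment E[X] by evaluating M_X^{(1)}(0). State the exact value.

E[X] = M^(1)(0) = 3/4

M_X(t) = 4/(7*(1 - 3*e^(t)/7))
M^(1)(t) = 12*e^(t)/(9*e^(2*t) - 42*e^(t) + 49)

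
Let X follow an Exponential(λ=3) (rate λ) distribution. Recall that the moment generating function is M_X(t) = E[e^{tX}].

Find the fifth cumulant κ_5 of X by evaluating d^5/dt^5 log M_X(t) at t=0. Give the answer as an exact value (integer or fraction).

M_X(t) = 3/(3 - t)
K_X(t) = log M_X(t) = -log(3 - t) + log(3)
K′(t) = -1/(t - 3)
K′′(t) = 1/(t^2 - 6*t + 9)
K′′′(t) = -2/(t^3 - 9*t^2 + 27*t - 27)
K′′′′(t) = 6/(t^4 - 12*t^3 + 54*t^2 - 108*t + 81)
K′′′′′(t) = -24/(t^5 - 15*t^4 + 90*t^3 - 270*t^2 + 405*t - 243)

κ_5 = K′′′′′(0) = 8/81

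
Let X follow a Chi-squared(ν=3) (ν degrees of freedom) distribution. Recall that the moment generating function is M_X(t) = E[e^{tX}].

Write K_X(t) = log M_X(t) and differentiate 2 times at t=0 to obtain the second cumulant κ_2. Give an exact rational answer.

M_X(t) = (1 - 2*t)^(-3/2)
K_X(t) = log M_X(t) = -3*log(1 - 2*t)/2
D^2[K](t) = 6/(4*t^2 - 4*t + 1)

κ_2 = D^2[K](0) = 6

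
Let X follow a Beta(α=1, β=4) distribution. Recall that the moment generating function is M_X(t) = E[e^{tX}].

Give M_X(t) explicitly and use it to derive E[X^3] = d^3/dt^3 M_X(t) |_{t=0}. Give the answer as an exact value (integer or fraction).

M_X(t) = ₁F₁(1; 5; t)
D^3[M](t) = ₁F₁(4; 8; t)/35

E[X^3] = D^3[M](0) = 1/35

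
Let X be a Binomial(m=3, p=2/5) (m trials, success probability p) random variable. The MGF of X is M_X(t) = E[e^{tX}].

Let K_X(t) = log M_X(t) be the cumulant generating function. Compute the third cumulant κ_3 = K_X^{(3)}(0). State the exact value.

κ_3 = D^3[K](0) = 18/125

M_X(t) = (2*e^(t)/5 + 3/5)^3
K_X(t) = log M_X(t) = 3*log(2*e^(t)/5 + 3/5)
D^3[K](t) = (-36*e^(2*t) + 54*e^(t))/(8*e^(3*t) + 36*e^(2*t) + 54*e^(t) + 27)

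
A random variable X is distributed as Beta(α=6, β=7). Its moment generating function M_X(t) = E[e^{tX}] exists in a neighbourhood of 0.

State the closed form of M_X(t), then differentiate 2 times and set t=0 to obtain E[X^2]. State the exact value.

E[X^2] = D^2[M](0) = 3/13

M_X(t) = ₁F₁(6; 13; t)
D^2[M](t) = 3*₁F₁(8; 15; t)/13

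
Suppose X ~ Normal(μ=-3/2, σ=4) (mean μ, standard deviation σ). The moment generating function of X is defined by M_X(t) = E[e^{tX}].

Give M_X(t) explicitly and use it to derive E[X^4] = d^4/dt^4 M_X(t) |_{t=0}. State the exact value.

E[X^4] = d^4M/dt^4 |_{t=0} = 15825/16

M_X(t) = e^(8*t^2 - 3*t/2)
dM/dt = 16*t*e^(-3*t/2)*e^(8*t^2) - 3*e^(-3*t/2)*e^(8*t^2)/2
d^2M/dt^2 = (1024*t^2*e^(8*t^2) - 192*t*e^(8*t^2) + 73*e^(8*t^2))*e^(-3*t/2)/4
d^3M/dt^3 = (32768*t^3*e^(8*t^2) - 9216*t^2*e^(8*t^2) + 7008*t*e^(8*t^2) - 603*e^(8*t^2))*e^(-3*t/2)/8
d^4M/dt^4 = (1048576*t^4*e^(8*t^2) - 393216*t^3*e^(8*t^2) + 448512*t^2*e^(8*t^2) - 77184*t*e^(8*t^2) + 15825*e^(8*t^2))*e^(-3*t/2)/16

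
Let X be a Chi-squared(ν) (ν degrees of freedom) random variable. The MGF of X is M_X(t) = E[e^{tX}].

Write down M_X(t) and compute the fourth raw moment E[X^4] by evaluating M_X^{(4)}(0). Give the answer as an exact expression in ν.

M_X(t) = (1 - 2*t)^(-ν/2)
D^4[M](t) = (ν^4 + 12*ν^3 + 44*ν^2 + 48*ν)/(16*t^4*(1 - 2*t)^(ν/2) - 32*t^3*(1 - 2*t)^(ν/2) + 24*t^2*(1 - 2*t)^(ν/2) - 8*t*(1 - 2*t)^(ν/2) + (1 - 2*t)^(ν/2))

E[X^4] = D^4[M](0) = ν*(ν^3 + 12*ν^2 + 44*ν + 48)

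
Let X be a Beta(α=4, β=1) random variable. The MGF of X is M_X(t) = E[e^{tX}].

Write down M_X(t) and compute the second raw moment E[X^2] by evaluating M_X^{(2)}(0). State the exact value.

M_X(t) = ₁F₁(4; 5; t)
M′(t) = 4*₁F₁(5; 6; t)/5
M′′(t) = 2*₁F₁(6; 7; t)/3

E[X^2] = M′′(0) = 2/3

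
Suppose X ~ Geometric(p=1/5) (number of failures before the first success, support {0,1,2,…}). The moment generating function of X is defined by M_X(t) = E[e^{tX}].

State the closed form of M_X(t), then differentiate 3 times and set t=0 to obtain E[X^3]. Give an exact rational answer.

E[X^3] = M′′′(0) = 484

M_X(t) = 1/(5*(1 - 4*e^(t)/5))
M′(t) = 4*e^(t)/(16*e^(2*t) - 40*e^(t) + 25)
M′′(t) = (-16*e^(2*t) - 20*e^(t))/(64*e^(3*t) - 240*e^(2*t) + 300*e^(t) - 125)
M′′′(t) = (64*e^(3*t) + 320*e^(2*t) + 100*e^(t))/(256*e^(4*t) - 1280*e^(3*t) + 2400*e^(2*t) - 2000*e^(t) + 625)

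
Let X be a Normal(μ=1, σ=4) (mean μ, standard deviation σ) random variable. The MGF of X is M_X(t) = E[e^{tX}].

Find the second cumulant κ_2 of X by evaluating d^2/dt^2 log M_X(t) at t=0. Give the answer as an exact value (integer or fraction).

κ_2 = K^(2)(0) = 16

M_X(t) = e^(8*t^2 + t)
K_X(t) = log M_X(t) = 8*t^2 + t
K^(2)(t) = 16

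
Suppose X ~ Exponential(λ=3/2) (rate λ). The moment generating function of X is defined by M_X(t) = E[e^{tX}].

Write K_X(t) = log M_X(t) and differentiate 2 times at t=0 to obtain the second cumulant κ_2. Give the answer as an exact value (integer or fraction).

κ_2 = K′′(0) = 4/9

M_X(t) = 3/(2*(3/2 - t))
K_X(t) = log M_X(t) = -log(3/2 - t) - log(2) + log(3)
K′(t) = -2/(2*t - 3)
K′′(t) = 4/(4*t^2 - 12*t + 9)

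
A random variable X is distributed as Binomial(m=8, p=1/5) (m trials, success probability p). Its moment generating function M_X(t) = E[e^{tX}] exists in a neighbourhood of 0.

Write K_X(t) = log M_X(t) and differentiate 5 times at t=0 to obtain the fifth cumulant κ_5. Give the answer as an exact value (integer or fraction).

κ_5 = K^(5)(0) = -2208/3125

M_X(t) = (e^(t)/5 + 4/5)^8
K_X(t) = log M_X(t) = 8*log(e^(t)/5 + 4/5)
K^(5)(t) = (-32*e^(4*t) + 1408*e^(3*t) - 5632*e^(2*t) + 2048*e^(t))/(e^(5*t) + 20*e^(4*t) + 160*e^(3*t) + 640*e^(2*t) + 1280*e^(t) + 1024)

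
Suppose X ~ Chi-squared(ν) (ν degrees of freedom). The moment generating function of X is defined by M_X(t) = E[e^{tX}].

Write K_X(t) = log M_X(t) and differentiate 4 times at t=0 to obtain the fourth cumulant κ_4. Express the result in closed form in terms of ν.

M_X(t) = (1 - 2*t)^(-ν/2)
K_X(t) = log M_X(t) = -ν*log(1 - 2*t)/2
K′(t) = -ν/(2*t - 1)
K′′(t) = 2*ν/(4*t^2 - 4*t + 1)
K′′′(t) = -8*ν/(8*t^3 - 12*t^2 + 6*t - 1)
K′′′′(t) = 48*ν/(16*t^4 - 32*t^3 + 24*t^2 - 8*t + 1)

κ_4 = K′′′′(0) = 48*ν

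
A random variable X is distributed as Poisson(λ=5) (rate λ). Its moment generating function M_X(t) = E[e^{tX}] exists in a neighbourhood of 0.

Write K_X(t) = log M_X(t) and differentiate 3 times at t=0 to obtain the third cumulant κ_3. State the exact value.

M_X(t) = e^(5*e^(t) - 5)
K_X(t) = log M_X(t) = 5*e^(t) - 5
D^3[K](t) = 5*e^(t)

κ_3 = D^3[K](0) = 5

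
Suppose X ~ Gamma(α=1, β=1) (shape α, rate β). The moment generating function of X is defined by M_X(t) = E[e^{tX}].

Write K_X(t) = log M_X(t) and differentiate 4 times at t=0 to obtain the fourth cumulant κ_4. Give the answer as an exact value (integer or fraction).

κ_4 = K^(4)(0) = 6

M_X(t) = 1/(1 - t)
K_X(t) = log M_X(t) = -log(1 - t)
K^(4)(t) = 6/(t^4 - 4*t^3 + 6*t^2 - 4*t + 1)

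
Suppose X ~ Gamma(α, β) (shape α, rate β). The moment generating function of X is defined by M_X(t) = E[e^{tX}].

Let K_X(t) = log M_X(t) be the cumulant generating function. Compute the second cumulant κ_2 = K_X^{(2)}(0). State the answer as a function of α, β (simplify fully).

M_X(t) = (β/(β - t))^α
K_X(t) = log M_X(t) = α*(log(β) - log(β - t))
dK/dt = -α/(-β + t)
d^2K/dt^2 = α/(β^2 - 2*β*t + t^2)

κ_2 = d^2K/dt^2 |_{t=0} = α/β^2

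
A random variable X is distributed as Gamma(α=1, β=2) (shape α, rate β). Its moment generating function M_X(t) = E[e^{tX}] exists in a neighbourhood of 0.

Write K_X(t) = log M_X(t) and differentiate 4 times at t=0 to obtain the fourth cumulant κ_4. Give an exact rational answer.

M_X(t) = 2/(2 - t)
K_X(t) = log M_X(t) = -log(2 - t) + log(2)
K^(4)(t) = 6/(t^4 - 8*t^3 + 24*t^2 - 32*t + 16)

κ_4 = K^(4)(0) = 3/8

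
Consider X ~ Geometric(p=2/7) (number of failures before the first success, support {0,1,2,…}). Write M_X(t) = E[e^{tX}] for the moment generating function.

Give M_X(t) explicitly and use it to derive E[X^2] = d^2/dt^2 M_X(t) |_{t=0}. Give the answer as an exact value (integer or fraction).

E[X^2] = d^2M/dt^2 |_{t=0} = 15

M_X(t) = 2/(7*(1 - 5*e^(t)/7))
dM/dt = 10*e^(t)/(25*e^(2*t) - 70*e^(t) + 49)
d^2M/dt^2 = (-50*e^(2*t) - 70*e^(t))/(125*e^(3*t) - 525*e^(2*t) + 735*e^(t) - 343)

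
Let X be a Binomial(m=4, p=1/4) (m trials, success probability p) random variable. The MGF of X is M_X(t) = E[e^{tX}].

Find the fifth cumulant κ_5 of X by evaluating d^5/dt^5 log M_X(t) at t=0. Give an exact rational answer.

M_X(t) = (e^(t)/4 + 3/4)^4
K_X(t) = log M_X(t) = 4*log(e^(t)/4 + 3/4)
dK/dt = 4*e^(t)/(e^(t) + 3)
d^2K/dt^2 = 12*e^(t)/(e^(2*t) + 6*e^(t) + 9)
d^3K/dt^3 = (-12*e^(2*t) + 36*e^(t))/(e^(3*t) + 9*e^(2*t) + 27*e^(t) + 27)
d^4K/dt^4 = (12*e^(3*t) - 144*e^(2*t) + 108*e^(t))/(e^(4*t) + 12*e^(3*t) + 54*e^(2*t) + 108*e^(t) + 81)
d^5K/dt^5 = (-12*e^(4*t) + 396*e^(3*t) - 1188*e^(2*t) + 324*e^(t))/(e^(5*t) + 15*e^(4*t) + 90*e^(3*t) + 270*e^(2*t) + 405*e^(t) + 243)

κ_5 = d^5K/dt^5 |_{t=0} = -15/32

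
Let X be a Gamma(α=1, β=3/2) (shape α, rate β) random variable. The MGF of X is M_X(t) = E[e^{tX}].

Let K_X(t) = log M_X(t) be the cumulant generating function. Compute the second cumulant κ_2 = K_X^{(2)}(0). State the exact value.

κ_2 = d^2K/dt^2 |_{t=0} = 4/9

M_X(t) = 3/(2*(3/2 - t))
K_X(t) = log M_X(t) = -log(3/2 - t) - log(2) + log(3)
dK/dt = -2/(2*t - 3)
d^2K/dt^2 = 4/(4*t^2 - 12*t + 9)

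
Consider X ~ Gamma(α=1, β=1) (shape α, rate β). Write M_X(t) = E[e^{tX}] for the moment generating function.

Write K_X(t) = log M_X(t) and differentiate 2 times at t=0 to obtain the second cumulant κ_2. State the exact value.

κ_2 = K′′(0) = 1

M_X(t) = 1/(1 - t)
K_X(t) = log M_X(t) = -log(1 - t)
K′(t) = -1/(t - 1)
K′′(t) = 1/(t^2 - 2*t + 1)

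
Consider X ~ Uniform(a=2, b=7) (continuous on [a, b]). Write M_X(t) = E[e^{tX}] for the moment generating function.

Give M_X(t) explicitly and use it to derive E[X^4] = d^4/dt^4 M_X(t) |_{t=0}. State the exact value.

M_X(t) = (e^(7*t) - e^(2*t))/(5*t)
dM/dt = (7*t*e^(7*t) - 2*t*e^(2*t) - e^(7*t) + e^(2*t))/(5*t^2)
d^2M/dt^2 = (49*t^2*e^(7*t) - 4*t^2*e^(2*t) - 14*t*e^(7*t) + 4*t*e^(2*t) + 2*e^(7*t) - 2*e^(2*t))/(5*t^3)
d^3M/dt^3 = (343*t^3*e^(7*t) - 8*t^3*e^(2*t) - 147*t^2*e^(7*t) + 12*t^2*e^(2*t) + 42*t*e^(7*t) - 12*t*e^(2*t) - 6*e^(7*t) + 6*e^(2*t))/(5*t^4)

E[X^4] = d^4M/dt^4 |_{t=0} = 671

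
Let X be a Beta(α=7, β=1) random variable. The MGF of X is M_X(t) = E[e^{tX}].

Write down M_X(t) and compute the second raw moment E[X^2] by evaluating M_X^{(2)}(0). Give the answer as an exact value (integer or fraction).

M_X(t) = ₁F₁(7; 8; t)
M′(t) = 7*₁F₁(8; 9; t)/8
M′′(t) = 7*₁F₁(9; 10; t)/9

E[X^2] = M′′(0) = 7/9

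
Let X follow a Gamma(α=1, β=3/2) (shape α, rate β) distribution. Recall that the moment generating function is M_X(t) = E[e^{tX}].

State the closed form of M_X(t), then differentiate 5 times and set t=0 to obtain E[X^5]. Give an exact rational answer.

M_X(t) = 3/(2*(3/2 - t))
M′(t) = 6/(4*t^2 - 12*t + 9)
M′′(t) = -24/(8*t^3 - 36*t^2 + 54*t - 27)
M′′′(t) = 144/(16*t^4 - 96*t^3 + 216*t^2 - 216*t + 81)
M′′′′(t) = -1152/(32*t^5 - 240*t^4 + 720*t^3 - 1080*t^2 + 810*t - 243)
M′′′′′(t) = 11520/(64*t^6 - 576*t^5 + 2160*t^4 - 4320*t^3 + 4860*t^2 - 2916*t + 729)

E[X^5] = M′′′′′(0) = 1280/81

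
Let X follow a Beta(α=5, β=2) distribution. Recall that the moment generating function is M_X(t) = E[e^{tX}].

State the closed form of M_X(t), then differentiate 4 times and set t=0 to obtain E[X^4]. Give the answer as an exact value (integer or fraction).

M_X(t) = ₁F₁(5; 7; t)
D^4[M](t) = ₁F₁(9; 11; t)/3

E[X^4] = D^4[M](0) = 1/3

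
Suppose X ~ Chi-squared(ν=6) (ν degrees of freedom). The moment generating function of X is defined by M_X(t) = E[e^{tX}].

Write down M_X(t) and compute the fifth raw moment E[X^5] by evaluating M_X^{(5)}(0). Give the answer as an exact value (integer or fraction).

E[X^5] = D^5[M](0) = 80640

M_X(t) = (1 - 2*t)^(-3)
D^5[M](t) = 80640/(256*t^8 - 1024*t^7 + 1792*t^6 - 1792*t^5 + 1120*t^4 - 448*t^3 + 112*t^2 - 16*t + 1)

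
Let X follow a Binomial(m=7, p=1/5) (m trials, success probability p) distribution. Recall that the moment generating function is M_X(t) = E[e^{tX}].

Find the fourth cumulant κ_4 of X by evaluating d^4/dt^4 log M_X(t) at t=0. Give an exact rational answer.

κ_4 = D^4[K](0) = 28/625

M_X(t) = (e^(t)/5 + 4/5)^7
K_X(t) = log M_X(t) = 7*log(e^(t)/5 + 4/5)
D^4[K](t) = (28*e^(3*t) - 448*e^(2*t) + 448*e^(t))/(e^(4*t) + 16*e^(3*t) + 96*e^(2*t) + 256*e^(t) + 256)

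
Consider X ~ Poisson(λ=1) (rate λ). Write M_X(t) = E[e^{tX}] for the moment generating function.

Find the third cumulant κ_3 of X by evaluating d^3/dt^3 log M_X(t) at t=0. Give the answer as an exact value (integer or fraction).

M_X(t) = e^(e^(t) - 1)
K_X(t) = log M_X(t) = e^(t) - 1
dK/dt = e^(t)
d^2K/dt^2 = e^(t)
d^3K/dt^3 = e^(t)

κ_3 = d^3K/dt^3 |_{t=0} = 1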